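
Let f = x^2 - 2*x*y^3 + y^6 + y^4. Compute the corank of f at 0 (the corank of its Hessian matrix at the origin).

Hessian at 0 has rank 1.

1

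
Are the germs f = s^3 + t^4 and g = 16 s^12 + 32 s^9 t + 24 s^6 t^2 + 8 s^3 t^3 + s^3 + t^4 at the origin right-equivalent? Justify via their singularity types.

Yes.

The Hessian of f at 0 has rank 0. Corank 2; j^3 = s^3 is a perfect cube, so E-series; the 4-jet and mu = 6 give E_6. The Hessian of g at 0 has rank 0. Corank 2; j^3 = s^3 is a perfect cube, so E-series; the 4-jet and mu = 6 give E_6. Both have type E_6, hence right-equivalent.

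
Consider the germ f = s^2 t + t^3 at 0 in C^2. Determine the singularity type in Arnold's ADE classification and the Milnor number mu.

Type D4, Milnor number mu = 4.

The Hessian of f at 0 is [[0, 0], [0, 0]] with rank 0, so corank 2. A Groebner basis of the Jacobian ideal J(f) in C{s,t} is {t^3, s^2 + 3*t^2, s*t}; counting standard monomials gives mu = 4. Corank 2; j^3 = t*(s^2 + t^2) splits into three distinct lines over C (the quadratic factor has nonzero discriminant), so D_4.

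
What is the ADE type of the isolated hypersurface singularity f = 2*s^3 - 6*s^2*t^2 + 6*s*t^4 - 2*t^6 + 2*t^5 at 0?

E_{8}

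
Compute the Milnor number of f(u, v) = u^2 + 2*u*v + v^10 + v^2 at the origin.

The Hessian of f at 0 has rank 1. Corank 1: A-series; mu = 9 gives A_9.

9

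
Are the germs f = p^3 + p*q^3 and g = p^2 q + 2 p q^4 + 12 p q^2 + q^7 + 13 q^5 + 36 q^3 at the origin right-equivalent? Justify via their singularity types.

No.

The Hessian of f at 0 has rank 0. Corank 2; j^3 = p^3 is a perfect cube, so E-series; the 4-jet and mu = 7 give E_7. The Hessian of g at 0 has rank 0. Corank 2; j^3 = q*(p + 6*q)^2 has shape L^2 M (L != M), so D-series; mu = 6 gives D_6. f is E_7 but g is D_6, hence not right-equivalent.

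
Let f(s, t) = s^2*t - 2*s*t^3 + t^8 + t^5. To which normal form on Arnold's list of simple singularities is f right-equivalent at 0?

D_9

The Hessian of f at 0 is [[0, 0], [0, 0]] with rank 0, so corank 2. A Groebner basis of the Jacobian ideal J(f) in C{s,t} is {s^4, s^3*t + s^2/8 - s*t^2/8, -s^3 + s^2*t^2, -s*t + t^3}; counting standard monomials gives mu = 9. Corank 2; j^3 = s^2*t has shape L^2 M (L != M), so D-series; mu = 9 gives D_9.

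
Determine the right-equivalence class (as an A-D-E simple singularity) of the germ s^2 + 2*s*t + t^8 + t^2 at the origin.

The Hessian of f at 0 has rank 1. Corank 1: A-series; mu = 7 gives A_7.

A_{7}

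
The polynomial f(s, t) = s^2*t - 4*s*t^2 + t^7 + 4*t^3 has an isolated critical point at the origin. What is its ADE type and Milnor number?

Type D8, Milnor number mu = 8.

The Hessian of f at 0 is [[0, 0], [0, 0]] with rank 0, so corank 2. A Groebner basis of the Jacobian ideal J(f) in C{s,t} is {s^2/7 + t^6 - 4*t^2/7, s^3 - 8*t^3, s*t - 2*t^2}; counting standard monomials gives mu = 8. Corank 2; j^3 = t*(s - 2*t)^2 has shape L^2 M (L != M), so D-series; mu = 8 gives D_8.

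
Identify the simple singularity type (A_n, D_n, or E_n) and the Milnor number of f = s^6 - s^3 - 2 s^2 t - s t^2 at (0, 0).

Type D_7, Milnor number mu = 7.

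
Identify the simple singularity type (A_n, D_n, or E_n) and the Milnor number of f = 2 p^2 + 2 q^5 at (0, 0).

Type A_4, Milnor number mu = 4.

The Hessian of f at 0 is [[4, 0], [0, 0]] with rank 1, so corank 1. A Groebner basis of the Jacobian ideal J(f) in C{p,q} is {q^4, p}; counting standard monomials gives mu = 4. Corank 1: A-series; mu = 4 gives A_4.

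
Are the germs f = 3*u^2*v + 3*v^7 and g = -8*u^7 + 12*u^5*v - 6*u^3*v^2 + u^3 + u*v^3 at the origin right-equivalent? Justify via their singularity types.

No.

The Hessian of f at 0 is [[0, 0], [0, 0]] with rank 0, so corank 2. A Groebner basis of the Jacobian ideal J(f) in C{u,v} is {u^2/7 + v^6, u^3, u*v}; counting standard monomials gives mu = 8. Corank 2; j^3 = 3*u^2*v has shape L^2 M (L != M), so D-series; mu = 8 gives D_8. The Hessian of g at 0 is [[0, 0], [0, 0]] with rank 0, so corank 2. A Groebner basis of the Jacobian ideal J(g) in C{u,v} is {u^3, u*v^2, 3*u^2 + v^3}; counting standard monomials gives mu = 7. Corank 2; j^3 = u^3 is a perfect cube, so E-series; the 4-jet and mu = 7 give E_7. f is D_8 but g is E_7, hence not right-equivalent.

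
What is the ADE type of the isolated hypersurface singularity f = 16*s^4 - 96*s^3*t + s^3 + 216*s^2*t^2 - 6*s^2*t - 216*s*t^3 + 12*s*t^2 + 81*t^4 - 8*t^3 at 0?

The Hessian of f at 0 has rank 0. Corank 2; j^3 = (s - 2*t)^3 is a perfect cube, so E-series; the 4-jet and mu = 6 give E_6.

E_6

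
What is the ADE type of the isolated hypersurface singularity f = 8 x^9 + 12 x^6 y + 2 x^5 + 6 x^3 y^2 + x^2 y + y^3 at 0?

The Hessian of f at 0 has rank 0. Corank 2; j^3 = y*(x^2 + y^2) splits into three distinct lines over C (the quadratic factor has nonzero discriminant), so D_4.

D4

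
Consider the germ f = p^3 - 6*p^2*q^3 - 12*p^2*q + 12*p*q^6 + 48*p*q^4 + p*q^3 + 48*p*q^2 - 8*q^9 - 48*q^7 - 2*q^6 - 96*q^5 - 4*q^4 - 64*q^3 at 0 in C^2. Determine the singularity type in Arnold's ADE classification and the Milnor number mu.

The Hessian of f at 0 has rank 0. Corank 2; j^3 = (p - 4*q)^3 is a perfect cube, so E-series; the 4-jet and mu = 7 give E_7.

Type E_7, Milnor number mu = 7.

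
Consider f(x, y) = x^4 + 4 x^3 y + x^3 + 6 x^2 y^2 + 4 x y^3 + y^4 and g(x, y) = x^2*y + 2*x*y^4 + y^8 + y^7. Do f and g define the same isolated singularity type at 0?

The Hessian of f at 0 has rank 0. Corank 2; j^3 = x^3 is a perfect cube, so E-series; the 4-jet and mu = 6 give E_6. The Hessian of g at 0 has rank 0. Corank 2; j^3 = x^2*y has shape L^2 M (L != M), so D-series; mu = 9 gives D_9. f is E_6 but g is D_9, hence not right-equivalent.

No.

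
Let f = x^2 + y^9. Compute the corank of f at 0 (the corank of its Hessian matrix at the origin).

1

The Hessian at 0 is [[2, 0], [0, 0]] of rank 1; hence corank 1.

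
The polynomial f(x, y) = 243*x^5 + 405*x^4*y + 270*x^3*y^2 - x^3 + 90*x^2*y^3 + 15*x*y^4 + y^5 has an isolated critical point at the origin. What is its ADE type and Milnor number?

Type E_{8}, Milnor number mu = 8.

The Hessian of f at 0 has rank 0. Corank 2; j^3 = -x^3 is a perfect cube, so E-series; the 5-jet and mu = 8 give E_8.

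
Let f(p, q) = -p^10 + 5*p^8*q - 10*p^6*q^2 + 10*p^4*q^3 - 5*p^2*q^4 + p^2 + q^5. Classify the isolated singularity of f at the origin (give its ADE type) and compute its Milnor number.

Type A4, Milnor number mu = 4.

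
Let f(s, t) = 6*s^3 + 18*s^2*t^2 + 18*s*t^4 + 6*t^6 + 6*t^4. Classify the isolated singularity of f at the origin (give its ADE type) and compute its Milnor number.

Type E_6, Milnor number mu = 6.

The Hessian of f at 0 is [[0, 0], [0, 0]] with rank 0, so corank 2. A Groebner basis of the Jacobian ideal J(f) in C{s,t} is {s^3, s^2*t, s^2/2 + s*t^2, t^3}; counting standard monomials gives mu = 6. Corank 2; j^3 = 6*s^3 is a perfect cube, so E-series; the 4-jet and mu = 6 give E_6.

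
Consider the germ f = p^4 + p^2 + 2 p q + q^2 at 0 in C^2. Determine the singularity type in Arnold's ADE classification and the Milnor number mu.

The Hessian of f at 0 is [[2, 2], [2, 2]] with rank 1, so corank 1. A Groebner basis of the Jacobian ideal J(f) in C{p,q} is {q^3, p + q}; counting standard monomials gives mu = 3. Corank 1: A-series; mu = 3 gives A_3.

Type A_{3}, Milnor number mu = 3.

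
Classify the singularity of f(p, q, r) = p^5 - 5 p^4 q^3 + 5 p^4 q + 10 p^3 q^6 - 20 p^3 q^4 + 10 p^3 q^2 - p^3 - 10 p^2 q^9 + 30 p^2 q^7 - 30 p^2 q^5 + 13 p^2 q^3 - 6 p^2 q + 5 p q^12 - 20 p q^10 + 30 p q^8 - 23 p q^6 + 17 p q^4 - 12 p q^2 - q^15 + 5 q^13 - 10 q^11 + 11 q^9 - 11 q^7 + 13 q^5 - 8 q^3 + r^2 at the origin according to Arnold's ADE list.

The Hessian of f at 0 has rank 1. Corank 2; j^3 = -(p + 2*q)^3 is a perfect cube, so E-series; the 5-jet and mu = 8 give E_8.

E_8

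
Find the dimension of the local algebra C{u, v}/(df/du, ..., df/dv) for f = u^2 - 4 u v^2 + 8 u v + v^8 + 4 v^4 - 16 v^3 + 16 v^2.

7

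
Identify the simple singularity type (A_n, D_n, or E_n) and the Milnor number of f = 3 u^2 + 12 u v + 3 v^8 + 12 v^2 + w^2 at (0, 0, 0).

The Hessian of f at 0 has rank 2. Corank 1: A-series; mu = 7 gives A_7.

Type A_7, Milnor number mu = 7.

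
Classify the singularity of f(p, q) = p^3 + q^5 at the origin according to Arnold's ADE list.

E_{8}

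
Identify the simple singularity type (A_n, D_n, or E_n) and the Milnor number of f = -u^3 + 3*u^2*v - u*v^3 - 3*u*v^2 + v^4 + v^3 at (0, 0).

The Hessian of f at 0 has rank 0. Corank 2; j^3 = -(u - v)^3 is a perfect cube, so E-series; the 4-jet and mu = 7 give E_7.

Type E7, Milnor number mu = 7.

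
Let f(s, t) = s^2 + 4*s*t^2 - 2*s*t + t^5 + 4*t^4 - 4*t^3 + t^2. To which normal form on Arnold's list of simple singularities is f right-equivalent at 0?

A_4

The Hessian of f at 0 has rank 1. Corank 1: A-series; mu = 4 gives A_4.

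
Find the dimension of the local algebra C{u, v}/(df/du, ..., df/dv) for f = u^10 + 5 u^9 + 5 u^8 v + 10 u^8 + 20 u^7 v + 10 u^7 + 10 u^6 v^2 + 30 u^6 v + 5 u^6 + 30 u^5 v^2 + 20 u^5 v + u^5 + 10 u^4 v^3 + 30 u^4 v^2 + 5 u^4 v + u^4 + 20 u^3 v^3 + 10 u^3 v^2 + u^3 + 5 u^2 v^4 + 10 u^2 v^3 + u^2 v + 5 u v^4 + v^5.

6

The Hessian of f at 0 has rank 0. Corank 2; j^3 = u^2*(u + v) has shape L^2 M (L != M), so D-series; mu = 6 gives D_6.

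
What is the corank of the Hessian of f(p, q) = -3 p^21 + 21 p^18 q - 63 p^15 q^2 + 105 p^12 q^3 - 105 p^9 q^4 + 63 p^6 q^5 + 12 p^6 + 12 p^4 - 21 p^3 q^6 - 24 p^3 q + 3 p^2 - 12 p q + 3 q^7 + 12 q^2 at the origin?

1

Hessian at 0 has rank 1.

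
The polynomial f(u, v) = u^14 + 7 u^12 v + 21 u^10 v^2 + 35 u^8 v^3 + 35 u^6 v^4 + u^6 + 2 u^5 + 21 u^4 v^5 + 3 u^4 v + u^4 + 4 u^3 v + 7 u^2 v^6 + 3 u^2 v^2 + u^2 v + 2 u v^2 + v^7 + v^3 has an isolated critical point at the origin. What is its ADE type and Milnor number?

Type D_{8}, Milnor number mu = 8.

The Hessian of f at 0 has rank 0. Corank 2; j^3 = v*(u + v)^2 has shape L^2 M (L != M), so D-series; mu = 8 gives D_8.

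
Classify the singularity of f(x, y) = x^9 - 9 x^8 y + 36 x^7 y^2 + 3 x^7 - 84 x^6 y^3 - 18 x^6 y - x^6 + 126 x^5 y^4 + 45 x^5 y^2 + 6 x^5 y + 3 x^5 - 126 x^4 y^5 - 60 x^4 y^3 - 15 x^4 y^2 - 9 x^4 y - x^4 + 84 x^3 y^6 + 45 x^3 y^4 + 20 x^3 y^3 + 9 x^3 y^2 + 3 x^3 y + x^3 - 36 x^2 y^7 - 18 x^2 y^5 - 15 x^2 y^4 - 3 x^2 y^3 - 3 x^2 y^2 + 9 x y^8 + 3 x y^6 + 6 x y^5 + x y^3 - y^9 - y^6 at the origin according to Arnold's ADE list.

E_{7}

The Hessian of f at 0 is [[0, 0], [0, 0]] with rank 0, so corank 2. A Groebner basis of the Jacobian ideal J(f) in C{x,y} is {3*x^2 + y^4 + y^3, x^3, x^2*y - x^2 - y^3/3, -2*x^2 + x*y^2 - 2*y^3/3}; counting standard monomials gives mu = 7. Corank 2; j^3 = x^3 is a perfect cube, so E-series; the 4-jet and mu = 7 give E_7.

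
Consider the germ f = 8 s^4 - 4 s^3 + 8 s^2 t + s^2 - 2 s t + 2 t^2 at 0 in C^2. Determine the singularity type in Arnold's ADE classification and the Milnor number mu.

Type A1, Milnor number mu = 1.

The Hessian of f at 0 has rank 2. Corank 0: nondegenerate Morse point, so A_1.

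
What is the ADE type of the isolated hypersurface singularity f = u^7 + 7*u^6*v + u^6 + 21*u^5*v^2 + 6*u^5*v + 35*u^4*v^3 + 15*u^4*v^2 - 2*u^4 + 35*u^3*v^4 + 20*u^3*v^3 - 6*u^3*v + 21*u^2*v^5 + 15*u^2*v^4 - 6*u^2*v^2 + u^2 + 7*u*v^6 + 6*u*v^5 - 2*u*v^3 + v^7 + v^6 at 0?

A_6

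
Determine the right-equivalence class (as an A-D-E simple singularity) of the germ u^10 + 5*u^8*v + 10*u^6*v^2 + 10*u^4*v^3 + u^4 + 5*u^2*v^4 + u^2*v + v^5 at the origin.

D6

The Hessian of f at 0 has rank 0. Corank 2; j^3 = u^2*v has shape L^2 M (L != M), so D-series; mu = 6 gives D_6.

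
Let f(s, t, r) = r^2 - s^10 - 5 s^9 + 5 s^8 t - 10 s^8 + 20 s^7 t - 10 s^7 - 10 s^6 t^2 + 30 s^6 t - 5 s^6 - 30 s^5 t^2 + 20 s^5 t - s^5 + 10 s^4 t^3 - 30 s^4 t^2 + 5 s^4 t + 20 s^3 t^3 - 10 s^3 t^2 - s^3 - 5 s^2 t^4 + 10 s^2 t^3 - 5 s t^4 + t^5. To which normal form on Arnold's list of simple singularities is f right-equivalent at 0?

The Hessian of f at 0 is [[0, 0, 0], [0, 0, 0], [0, 0, 2]] with rank 1, so corank 2. A Groebner basis of the Jacobian ideal J(f) in C{s,t,r} is {t^5, s*t^3 - t^4/4, s^2, r}; counting standard monomials gives mu = 8. Corank 2; j^3 = -s^3 is a perfect cube, so E-series; the 5-jet and mu = 8 give E_8.

E_{8}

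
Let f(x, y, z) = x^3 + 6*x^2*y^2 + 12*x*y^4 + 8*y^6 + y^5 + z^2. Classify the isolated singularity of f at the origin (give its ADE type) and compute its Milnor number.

The Hessian of f at 0 is [[0, 0, 0], [0, 0, 0], [0, 0, 2]] with rank 1, so corank 2. A Groebner basis of the Jacobian ideal J(f) in C{x,y,z} is {y^4, x^3, x^2/4 + x*y^2, z}; counting standard monomials gives mu = 8. Corank 2; j^3 = x^3 is a perfect cube, so E-series; the 5-jet and mu = 8 give E_8.

Type E_{8}, Milnor number mu = 8.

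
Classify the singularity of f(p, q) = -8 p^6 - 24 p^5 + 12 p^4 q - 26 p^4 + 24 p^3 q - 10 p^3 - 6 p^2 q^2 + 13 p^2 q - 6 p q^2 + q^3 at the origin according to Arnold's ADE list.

The Hessian of f at 0 has rank 0. Corank 2; j^3 = -(2*p - q)*(5*p^2 - 4*p*q + q^2) splits into three distinct lines over C (the quadratic factor has nonzero discriminant), so D_4.

D_4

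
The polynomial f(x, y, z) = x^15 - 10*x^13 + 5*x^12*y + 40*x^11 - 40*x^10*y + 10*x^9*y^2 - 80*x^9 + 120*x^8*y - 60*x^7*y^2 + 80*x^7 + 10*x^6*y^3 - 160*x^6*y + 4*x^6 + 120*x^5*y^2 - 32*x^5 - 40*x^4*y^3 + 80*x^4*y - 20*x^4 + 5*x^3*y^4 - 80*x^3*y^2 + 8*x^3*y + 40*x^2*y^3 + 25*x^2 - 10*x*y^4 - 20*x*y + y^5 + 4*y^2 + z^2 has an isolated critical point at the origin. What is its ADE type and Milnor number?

Type A4, Milnor number mu = 4.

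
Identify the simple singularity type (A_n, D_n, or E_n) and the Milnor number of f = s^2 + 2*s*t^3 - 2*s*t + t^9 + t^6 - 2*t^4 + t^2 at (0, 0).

The Hessian of f at 0 has rank 1. Corank 1: A-series; mu = 8 gives A_8.

Type A_{8}, Milnor number mu = 8.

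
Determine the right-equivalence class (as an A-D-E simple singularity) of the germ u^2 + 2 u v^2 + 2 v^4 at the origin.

A_{3}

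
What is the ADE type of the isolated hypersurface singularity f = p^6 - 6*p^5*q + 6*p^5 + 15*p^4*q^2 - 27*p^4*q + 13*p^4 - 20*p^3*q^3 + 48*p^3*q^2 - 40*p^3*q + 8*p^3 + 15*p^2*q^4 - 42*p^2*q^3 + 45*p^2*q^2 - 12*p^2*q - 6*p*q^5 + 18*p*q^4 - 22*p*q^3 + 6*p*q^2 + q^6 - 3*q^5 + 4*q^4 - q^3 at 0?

The Hessian of f at 0 is [[0, 0], [0, 0]] with rank 0, so corank 2. A Groebner basis of the Jacobian ideal J(f) in C{p,q} is {p^3 + 6*p^2 - 6*p*q + 3*q^2/2, p^2*q + 10*p^2 - 10*p*q + 5*q^2/2, 16*p^2 + p*q^2 - 16*p*q + 4*q^2, 24*p^2 - 24*p*q + q^3 + 6*q^2}; counting standard monomials gives mu = 6. Corank 2; j^3 = (2*p - q)^3 is a perfect cube, so E-series; the 4-jet and mu = 6 give E_6.

E_6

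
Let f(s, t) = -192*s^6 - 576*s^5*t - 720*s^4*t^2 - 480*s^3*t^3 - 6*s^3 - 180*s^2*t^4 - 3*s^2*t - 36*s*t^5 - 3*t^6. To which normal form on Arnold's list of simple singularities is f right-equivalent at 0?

The Hessian of f at 0 has rank 0. Corank 2; j^3 = -3*s^2*(2*s + t) has shape L^2 M (L != M), so D-series; mu = 7 gives D_7.

D_{7}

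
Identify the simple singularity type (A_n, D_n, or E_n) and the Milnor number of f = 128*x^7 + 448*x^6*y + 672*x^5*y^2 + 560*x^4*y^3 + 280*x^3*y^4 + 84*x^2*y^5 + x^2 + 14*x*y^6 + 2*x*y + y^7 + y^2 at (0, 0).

Type A_{6}, Milnor number mu = 6.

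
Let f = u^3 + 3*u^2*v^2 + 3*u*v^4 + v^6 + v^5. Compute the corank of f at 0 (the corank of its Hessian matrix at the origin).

The Hessian at 0 is [[0, 0], [0, 0]] of rank 0; hence corank 2.

2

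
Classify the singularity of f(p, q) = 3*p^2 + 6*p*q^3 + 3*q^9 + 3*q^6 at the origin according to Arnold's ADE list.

The Hessian of f at 0 is [[6, 0], [0, 0]] with rank 1, so corank 1. A Groebner basis of the Jacobian ideal J(f) in C{p,q} is {p^2*q^2, p^3, p + q^3}; counting standard monomials gives mu = 8. Corank 1: A-series; mu = 8 gives A_8.

A_8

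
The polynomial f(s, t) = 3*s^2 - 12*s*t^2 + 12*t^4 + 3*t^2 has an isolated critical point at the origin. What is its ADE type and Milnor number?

The Hessian of f at 0 has rank 2. Corank 0: nondegenerate Morse point, so A_1.

Type A1, Milnor number mu = 1.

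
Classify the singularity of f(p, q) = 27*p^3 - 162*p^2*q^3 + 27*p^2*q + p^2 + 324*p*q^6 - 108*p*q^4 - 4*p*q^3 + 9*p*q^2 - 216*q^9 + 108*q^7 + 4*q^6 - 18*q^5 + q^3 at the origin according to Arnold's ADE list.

The Hessian of f at 0 has rank 1. Corank 1: A-series; mu = 2 gives A_2.

A_{2}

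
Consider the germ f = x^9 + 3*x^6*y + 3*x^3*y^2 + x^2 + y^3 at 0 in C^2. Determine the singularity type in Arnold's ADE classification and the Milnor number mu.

Type A_2, Milnor number mu = 2.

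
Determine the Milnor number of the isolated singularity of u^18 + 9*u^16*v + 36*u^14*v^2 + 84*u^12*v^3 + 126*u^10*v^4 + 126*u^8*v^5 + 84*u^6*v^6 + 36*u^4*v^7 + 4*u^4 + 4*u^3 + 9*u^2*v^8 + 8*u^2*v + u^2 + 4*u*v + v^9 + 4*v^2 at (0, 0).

8

The Hessian of f at 0 has rank 1. Corank 1: A-series; mu = 8 gives A_8.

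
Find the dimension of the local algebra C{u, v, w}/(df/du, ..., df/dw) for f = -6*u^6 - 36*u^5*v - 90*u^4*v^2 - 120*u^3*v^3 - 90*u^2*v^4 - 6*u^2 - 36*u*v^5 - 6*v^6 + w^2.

The Hessian of f at 0 has rank 2. Corank 1: A-series; mu = 5 gives A_5.

5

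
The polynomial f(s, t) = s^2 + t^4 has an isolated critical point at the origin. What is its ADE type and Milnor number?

Type A_3, Milnor number mu = 3.

The Hessian of f at 0 has rank 1. Corank 1: A-series; mu = 3 gives A_3.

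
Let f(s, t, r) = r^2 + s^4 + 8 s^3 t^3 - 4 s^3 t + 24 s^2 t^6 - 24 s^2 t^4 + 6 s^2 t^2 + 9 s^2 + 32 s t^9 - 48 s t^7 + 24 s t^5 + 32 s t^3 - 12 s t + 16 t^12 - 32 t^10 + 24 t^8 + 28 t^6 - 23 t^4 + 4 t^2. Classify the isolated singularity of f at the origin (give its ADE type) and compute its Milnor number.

Type A3, Milnor number mu = 3.

The Hessian of f at 0 has rank 2. Corank 1: A-series; mu = 3 gives A_3.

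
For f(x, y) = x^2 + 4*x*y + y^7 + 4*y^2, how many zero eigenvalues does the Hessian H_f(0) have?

1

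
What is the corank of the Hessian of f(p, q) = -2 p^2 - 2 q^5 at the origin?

Hessian at 0 has rank 1.

1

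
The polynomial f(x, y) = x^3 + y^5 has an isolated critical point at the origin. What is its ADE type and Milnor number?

Type E_8, Milnor number mu = 8.

The Hessian of f at 0 has rank 0. Corank 2; j^3 = x^3 is a perfect cube, so E-series; the 5-jet and mu = 8 give E_8.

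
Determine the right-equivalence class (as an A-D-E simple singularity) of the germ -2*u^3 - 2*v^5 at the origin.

The Hessian of f at 0 has rank 0. Corank 2; j^3 = -2*u^3 is a perfect cube, so E-series; the 5-jet and mu = 8 give E_8.

E_{8}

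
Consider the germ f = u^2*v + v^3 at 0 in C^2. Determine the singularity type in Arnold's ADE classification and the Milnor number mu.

Type D_{4}, Milnor number mu = 4.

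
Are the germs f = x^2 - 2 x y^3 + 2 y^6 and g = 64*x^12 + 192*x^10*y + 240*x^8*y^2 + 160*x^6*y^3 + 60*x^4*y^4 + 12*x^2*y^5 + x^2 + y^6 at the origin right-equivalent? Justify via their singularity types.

Yes.

The Hessian of f at 0 is [[2, 0], [0, 0]] with rank 1, so corank 1. A Groebner basis of the Jacobian ideal J(f) in C{x,y} is {x*y^2, -x + y^3, x^2}; counting standard monomials gives mu = 5. Corank 1: A-series; mu = 5 gives A_5. The Hessian of g at 0 is [[2, 0], [0, 0]] with rank 1, so corank 1. A Groebner basis of the Jacobian ideal J(g) in C{x,y} is {y^5, x}; counting standard monomials gives mu = 5. Corank 1: A-series; mu = 5 gives A_5. Both have type A_5, hence right-equivalent.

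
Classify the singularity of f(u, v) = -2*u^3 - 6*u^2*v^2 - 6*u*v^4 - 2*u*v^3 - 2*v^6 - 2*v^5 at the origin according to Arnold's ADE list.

E_{7}

The Hessian of f at 0 has rank 0. Corank 2; j^3 = -2*u^3 is a perfect cube, so E-series; the 4-jet and mu = 7 give E_7.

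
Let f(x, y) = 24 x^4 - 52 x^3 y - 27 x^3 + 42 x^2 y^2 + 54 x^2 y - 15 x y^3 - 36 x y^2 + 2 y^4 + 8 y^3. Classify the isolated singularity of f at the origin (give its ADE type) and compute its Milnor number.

Type E_{7}, Milnor number mu = 7.

The Hessian of f at 0 has rank 0. Corank 2; j^3 = -(3*x - 2*y)^3 is a perfect cube, so E-series; the 4-jet and mu = 7 give E_7.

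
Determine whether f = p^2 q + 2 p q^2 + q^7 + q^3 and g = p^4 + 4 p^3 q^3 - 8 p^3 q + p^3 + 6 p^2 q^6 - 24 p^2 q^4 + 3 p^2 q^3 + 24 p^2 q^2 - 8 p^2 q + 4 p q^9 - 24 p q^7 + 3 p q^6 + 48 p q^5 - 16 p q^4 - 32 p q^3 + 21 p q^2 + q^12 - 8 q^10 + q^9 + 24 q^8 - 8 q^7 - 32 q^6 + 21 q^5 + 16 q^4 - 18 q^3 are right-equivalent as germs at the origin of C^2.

The Hessian of f at 0 has rank 0. Corank 2; j^3 = q*(p + q)^2 has shape L^2 M (L != M), so D-series; mu = 8 gives D_8. The Hessian of g at 0 has rank 0. Corank 2; j^3 = (p - 3*q)^2*(p - 2*q) has shape L^2 M (L != M), so D-series; mu = 5 gives D_5. f is D_8 but g is D_5, hence not right-equivalent.

No.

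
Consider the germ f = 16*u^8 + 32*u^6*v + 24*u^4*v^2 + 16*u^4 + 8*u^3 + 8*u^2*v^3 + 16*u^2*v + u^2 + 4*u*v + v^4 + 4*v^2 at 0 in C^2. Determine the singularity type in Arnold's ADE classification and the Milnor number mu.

The Hessian of f at 0 has rank 1. Corank 1: A-series; mu = 3 gives A_3.

Type A_{3}, Milnor number mu = 3.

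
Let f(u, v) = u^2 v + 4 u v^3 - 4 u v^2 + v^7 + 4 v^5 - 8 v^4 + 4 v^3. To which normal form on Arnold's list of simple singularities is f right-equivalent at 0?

The Hessian of f at 0 is [[0, 0], [0, 0]] with rank 0, so corank 2. A Groebner basis of the Jacobian ideal J(f) in C{u,v} is {u^2*v^2 + 2*u^2*v + 4*u^2/7 - 34*u*v^2/7 - 22*u*v/7 + 4*v^2, u^3 - 6*u^2*v - 8*u^2/7 + 68*u*v^2/7 + 44*u*v/7 - 8*v^2, u*v/2 + v^3 - v^2}; counting standard monomials gives mu = 8. Corank 2; j^3 = v*(u - 2*v)^2 has shape L^2 M (L != M), so D-series; mu = 8 gives D_8.

D8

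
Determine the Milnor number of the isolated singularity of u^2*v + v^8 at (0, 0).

The Hessian of f at 0 has rank 0. Corank 2; j^3 = u^2*v has shape L^2 M (L != M), so D-series; mu = 9 gives D_9.

9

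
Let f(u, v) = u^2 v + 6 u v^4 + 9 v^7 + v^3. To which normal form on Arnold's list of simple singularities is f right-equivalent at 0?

D_{4}

The Hessian of f at 0 is [[0, 0], [0, 0]] with rank 0, so corank 2. A Groebner basis of the Jacobian ideal J(f) in C{u,v} is {v^3, u^2 + 3*v^2, u*v}; counting standard monomials gives mu = 4. Corank 2; j^3 = v*(u^2 + v^2) splits into three distinct lines over C (the quadratic factor has nonzero discriminant), so D_4.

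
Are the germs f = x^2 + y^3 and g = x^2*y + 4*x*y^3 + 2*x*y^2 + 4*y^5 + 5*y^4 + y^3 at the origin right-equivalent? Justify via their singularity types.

The Hessian of f at 0 has rank 1. Corank 1: A-series; mu = 2 gives A_2. The Hessian of g at 0 has rank 0. Corank 2; j^3 = y*(x + y)^2 has shape L^2 M (L != M), so D-series; mu = 5 gives D_5. f is A_2 but g is D_5, hence not right-equivalent.

No.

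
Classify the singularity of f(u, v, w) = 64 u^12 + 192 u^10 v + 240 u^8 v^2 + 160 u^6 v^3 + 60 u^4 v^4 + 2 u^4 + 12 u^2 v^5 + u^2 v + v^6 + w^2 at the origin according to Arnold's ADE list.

D_{7}

The Hessian of f at 0 is [[0, 0, 0], [0, 0, 0], [0, 0, 2]] with rank 1, so corank 2. A Groebner basis of the Jacobian ideal J(f) in C{u,v,w} is {u^2/6 + v^5, u^3, u*v, w}; counting standard monomials gives mu = 7. Corank 2; j^3 = u^2*v has shape L^2 M (L != M), so D-series; mu = 7 gives D_7.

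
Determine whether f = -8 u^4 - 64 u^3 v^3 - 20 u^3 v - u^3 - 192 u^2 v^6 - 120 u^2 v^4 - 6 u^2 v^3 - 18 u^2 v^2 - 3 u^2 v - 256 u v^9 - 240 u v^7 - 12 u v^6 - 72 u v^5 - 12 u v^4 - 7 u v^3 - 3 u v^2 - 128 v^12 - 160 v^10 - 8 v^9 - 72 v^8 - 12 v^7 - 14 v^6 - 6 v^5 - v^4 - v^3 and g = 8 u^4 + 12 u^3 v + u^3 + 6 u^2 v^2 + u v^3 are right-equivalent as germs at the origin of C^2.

Yes.

The Hessian of f at 0 has rank 0. Corank 2; j^3 = -(u + v)^3 is a perfect cube, so E-series; the 4-jet and mu = 7 give E_7. The Hessian of g at 0 has rank 0. Corank 2; j^3 = u^3 is a perfect cube, so E-series; the 4-jet and mu = 7 give E_7. Both have type E_7, hence right-equivalent.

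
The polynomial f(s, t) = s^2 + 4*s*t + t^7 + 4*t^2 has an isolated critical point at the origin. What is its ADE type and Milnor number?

The Hessian of f at 0 is [[2, 4], [4, 8]] with rank 1, so corank 1. A Groebner basis of the Jacobian ideal J(f) in C{s,t} is {t^6, s + 2*t}; counting standard monomials gives mu = 6. Corank 1: A-series; mu = 6 gives A_6.

Type A_6, Milnor number mu = 6.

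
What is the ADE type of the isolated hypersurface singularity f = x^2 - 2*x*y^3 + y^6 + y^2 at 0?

A_{1}

The Hessian of f at 0 is [[2, 0], [0, 2]] with rank 2, so corank 0. A Groebner basis of the Jacobian ideal J(f) in C{x,y} is {x, y}; counting standard monomials gives mu = 1. Corank 0: nondegenerate Morse point, so A_1.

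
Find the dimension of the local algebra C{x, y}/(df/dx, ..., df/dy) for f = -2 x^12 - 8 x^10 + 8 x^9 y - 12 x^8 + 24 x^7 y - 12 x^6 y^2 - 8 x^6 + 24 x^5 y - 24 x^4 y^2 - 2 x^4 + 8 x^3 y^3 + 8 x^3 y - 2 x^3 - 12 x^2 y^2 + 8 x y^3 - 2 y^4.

The Hessian of f at 0 has rank 0. Corank 2; j^3 = -2*x^3 is a perfect cube, so E-series; the 4-jet and mu = 6 give E_6.

6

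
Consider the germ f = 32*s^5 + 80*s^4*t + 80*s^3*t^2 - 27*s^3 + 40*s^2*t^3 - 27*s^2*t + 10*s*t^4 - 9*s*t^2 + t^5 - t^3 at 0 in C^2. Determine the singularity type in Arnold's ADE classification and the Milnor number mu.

The Hessian of f at 0 has rank 0. Corank 2; j^3 = -(3*s + t)^3 is a perfect cube, so E-series; the 5-jet and mu = 8 give E_8.

Type E_8, Milnor number mu = 8.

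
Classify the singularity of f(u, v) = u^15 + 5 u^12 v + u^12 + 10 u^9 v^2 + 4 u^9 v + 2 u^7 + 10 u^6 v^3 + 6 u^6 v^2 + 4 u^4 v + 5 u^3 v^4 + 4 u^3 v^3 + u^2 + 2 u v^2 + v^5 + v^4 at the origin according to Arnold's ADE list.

A_{4}

The Hessian of f at 0 is [[2, 0], [0, 0]] with rank 1, so corank 1. A Groebner basis of the Jacobian ideal J(f) in C{u,v} is {u^2, u + v^2}; counting standard monomials gives mu = 4. Corank 1: A-series; mu = 4 gives A_4.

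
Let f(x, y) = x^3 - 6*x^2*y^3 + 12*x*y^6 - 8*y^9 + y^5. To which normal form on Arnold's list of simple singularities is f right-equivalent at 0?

E_{8}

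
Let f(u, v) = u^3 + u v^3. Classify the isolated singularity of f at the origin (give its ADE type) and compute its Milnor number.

Type E7, Milnor number mu = 7.

The Hessian of f at 0 is [[0, 0], [0, 0]] with rank 0, so corank 2. A Groebner basis of the Jacobian ideal J(f) in C{u,v} is {u^3, u*v^2, 3*u^2 + v^3}; counting standard monomials gives mu = 7. Corank 2; j^3 = u^3 is a perfect cube, so E-series; the 4-jet and mu = 7 give E_7.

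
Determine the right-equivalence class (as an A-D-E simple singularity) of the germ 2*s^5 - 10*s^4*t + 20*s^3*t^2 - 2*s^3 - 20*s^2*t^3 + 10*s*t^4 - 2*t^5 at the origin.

E_{8}

The Hessian of f at 0 is [[0, 0], [0, 0]] with rank 0, so corank 2. A Groebner basis of the Jacobian ideal J(f) in C{s,t} is {t^5, s*t^3 - t^4/4, s^2}; counting standard monomials gives mu = 8. Corank 2; j^3 = -2*s^3 is a perfect cube, so E-series; the 5-jet and mu = 8 give E_8.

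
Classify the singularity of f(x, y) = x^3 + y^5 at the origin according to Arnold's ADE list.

The Hessian of f at 0 has rank 0. Corank 2; j^3 = x^3 is a perfect cube, so E-series; the 5-jet and mu = 8 give E_8.

E_8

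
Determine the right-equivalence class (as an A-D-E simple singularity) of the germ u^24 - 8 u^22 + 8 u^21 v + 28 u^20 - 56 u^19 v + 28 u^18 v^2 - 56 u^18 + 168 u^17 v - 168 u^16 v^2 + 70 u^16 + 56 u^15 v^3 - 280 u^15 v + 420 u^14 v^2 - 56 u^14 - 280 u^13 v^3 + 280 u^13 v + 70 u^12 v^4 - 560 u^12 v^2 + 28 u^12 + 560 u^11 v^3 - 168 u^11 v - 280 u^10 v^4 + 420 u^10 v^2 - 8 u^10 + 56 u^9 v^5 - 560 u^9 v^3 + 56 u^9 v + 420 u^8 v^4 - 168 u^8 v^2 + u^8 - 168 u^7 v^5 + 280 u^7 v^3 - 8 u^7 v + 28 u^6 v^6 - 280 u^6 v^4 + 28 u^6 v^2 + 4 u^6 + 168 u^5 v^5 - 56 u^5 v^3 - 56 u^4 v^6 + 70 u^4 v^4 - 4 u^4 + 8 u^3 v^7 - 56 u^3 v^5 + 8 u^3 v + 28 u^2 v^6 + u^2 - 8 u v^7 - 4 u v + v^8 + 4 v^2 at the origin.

A_{7}

The Hessian of f at 0 has rank 1. Corank 1: A-series; mu = 7 gives A_7.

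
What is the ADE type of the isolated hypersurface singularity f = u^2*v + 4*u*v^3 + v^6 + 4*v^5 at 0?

D7

The Hessian of f at 0 has rank 0. Corank 2; j^3 = u^2*v has shape L^2 M (L != M), so D-series; mu = 7 gives D_7.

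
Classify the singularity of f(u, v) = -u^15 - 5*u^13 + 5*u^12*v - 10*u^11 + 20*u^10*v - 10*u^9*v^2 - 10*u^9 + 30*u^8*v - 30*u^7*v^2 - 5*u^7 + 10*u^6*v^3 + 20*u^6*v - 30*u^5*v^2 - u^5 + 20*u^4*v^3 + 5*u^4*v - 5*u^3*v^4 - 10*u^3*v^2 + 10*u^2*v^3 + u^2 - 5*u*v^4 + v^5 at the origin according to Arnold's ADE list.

A4

The Hessian of f at 0 has rank 1. Corank 1: A-series; mu = 4 gives A_4.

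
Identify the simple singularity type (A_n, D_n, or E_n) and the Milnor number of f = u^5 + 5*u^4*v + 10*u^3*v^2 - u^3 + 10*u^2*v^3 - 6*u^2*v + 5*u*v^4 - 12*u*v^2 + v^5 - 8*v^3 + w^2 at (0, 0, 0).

Type E8, Milnor number mu = 8.

The Hessian of f at 0 has rank 1. Corank 2; j^3 = -(u + 2*v)^3 is a perfect cube, so E-series; the 5-jet and mu = 8 give E_8.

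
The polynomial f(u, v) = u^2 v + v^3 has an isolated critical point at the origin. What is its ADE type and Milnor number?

The Hessian of f at 0 has rank 0. Corank 2; j^3 = v*(u^2 + v^2) splits into three distinct lines over C (the quadratic factor has nonzero discriminant), so D_4.

Type D_4, Milnor number mu = 4.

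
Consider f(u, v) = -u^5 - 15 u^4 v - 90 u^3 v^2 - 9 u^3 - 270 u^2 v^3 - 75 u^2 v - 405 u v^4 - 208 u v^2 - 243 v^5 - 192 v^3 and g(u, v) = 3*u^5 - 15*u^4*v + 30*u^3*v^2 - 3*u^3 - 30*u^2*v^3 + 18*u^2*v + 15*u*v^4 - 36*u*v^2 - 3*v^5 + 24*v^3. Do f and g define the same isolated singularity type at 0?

No.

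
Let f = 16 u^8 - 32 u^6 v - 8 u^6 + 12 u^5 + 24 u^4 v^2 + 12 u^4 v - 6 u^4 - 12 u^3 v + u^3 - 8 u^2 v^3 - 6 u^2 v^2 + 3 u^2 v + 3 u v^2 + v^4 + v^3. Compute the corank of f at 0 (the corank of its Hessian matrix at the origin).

2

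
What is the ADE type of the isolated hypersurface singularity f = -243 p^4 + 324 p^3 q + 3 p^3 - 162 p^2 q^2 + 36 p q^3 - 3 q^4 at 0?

E_{6}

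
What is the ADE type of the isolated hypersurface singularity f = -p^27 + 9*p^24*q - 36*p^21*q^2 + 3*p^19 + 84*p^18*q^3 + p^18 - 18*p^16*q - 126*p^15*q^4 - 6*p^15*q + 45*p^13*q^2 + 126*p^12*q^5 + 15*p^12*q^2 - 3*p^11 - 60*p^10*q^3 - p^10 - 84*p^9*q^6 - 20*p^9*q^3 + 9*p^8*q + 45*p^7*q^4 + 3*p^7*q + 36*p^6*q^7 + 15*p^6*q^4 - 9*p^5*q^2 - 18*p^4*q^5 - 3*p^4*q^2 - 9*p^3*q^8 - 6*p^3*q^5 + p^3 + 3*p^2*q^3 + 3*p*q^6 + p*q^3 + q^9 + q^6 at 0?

The Hessian of f at 0 is [[0, 0], [0, 0]] with rank 0, so corank 2. A Groebner basis of the Jacobian ideal J(f) in C{p,q} is {p^3, p*q^2, 3*p^2 + q^3}; counting standard monomials gives mu = 7. Corank 2; j^3 = p^3 is a perfect cube, so E-series; the 4-jet and mu = 7 give E_7.

E_{7}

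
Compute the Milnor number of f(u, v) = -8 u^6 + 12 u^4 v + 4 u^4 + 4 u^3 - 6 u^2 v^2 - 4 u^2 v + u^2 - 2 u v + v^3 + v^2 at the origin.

2

The Hessian of f at 0 is [[2, -2], [-2, 2]] with rank 1, so corank 1. A Groebner basis of the Jacobian ideal J(f) in C{u,v} is {v^2, u - v}; counting standard monomials gives mu = 2. Corank 1: A-series; mu = 2 gives A_2.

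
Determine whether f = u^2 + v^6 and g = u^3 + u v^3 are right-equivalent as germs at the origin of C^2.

No.

The Hessian of f at 0 has rank 1. Corank 1: A-series; mu = 5 gives A_5. The Hessian of g at 0 has rank 0. Corank 2; j^3 = u^3 is a perfect cube, so E-series; the 4-jet and mu = 7 give E_7. f is A_5 but g is E_7, hence not right-equivalent.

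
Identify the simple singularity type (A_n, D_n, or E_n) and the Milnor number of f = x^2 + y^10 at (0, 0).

Type A_{9}, Milnor number mu = 9.

The Hessian of f at 0 is [[2, 0], [0, 0]] with rank 1, so corank 1. A Groebner basis of the Jacobian ideal J(f) in C{x,y} is {y^9, x}; counting standard monomials gives mu = 9. Corank 1: A-series; mu = 9 gives A_9.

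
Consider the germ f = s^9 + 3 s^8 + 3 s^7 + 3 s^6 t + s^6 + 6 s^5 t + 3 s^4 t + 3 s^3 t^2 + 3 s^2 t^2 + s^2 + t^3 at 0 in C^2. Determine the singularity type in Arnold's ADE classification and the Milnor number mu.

The Hessian of f at 0 has rank 1. Corank 1: A-series; mu = 2 gives A_2.

Type A_{2}, Milnor number mu = 2.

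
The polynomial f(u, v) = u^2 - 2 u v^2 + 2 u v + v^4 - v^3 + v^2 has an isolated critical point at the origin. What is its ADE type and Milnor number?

Type A_2, Milnor number mu = 2.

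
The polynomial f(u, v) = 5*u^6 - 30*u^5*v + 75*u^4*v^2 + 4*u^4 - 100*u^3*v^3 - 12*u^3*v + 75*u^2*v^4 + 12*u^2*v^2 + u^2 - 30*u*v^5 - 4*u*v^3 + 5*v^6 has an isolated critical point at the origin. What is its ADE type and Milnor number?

Type A_5, Milnor number mu = 5.

The Hessian of f at 0 has rank 1. Corank 1: A-series; mu = 5 gives A_5.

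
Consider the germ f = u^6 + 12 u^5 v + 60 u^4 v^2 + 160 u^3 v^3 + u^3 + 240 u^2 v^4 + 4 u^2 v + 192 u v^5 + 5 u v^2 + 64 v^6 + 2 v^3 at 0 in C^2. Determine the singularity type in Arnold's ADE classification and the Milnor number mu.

Type D_7, Milnor number mu = 7.

The Hessian of f at 0 has rank 0. Corank 2; j^3 = (u + v)^2*(u + 2*v) has shape L^2 M (L != M), so D-series; mu = 7 gives D_7.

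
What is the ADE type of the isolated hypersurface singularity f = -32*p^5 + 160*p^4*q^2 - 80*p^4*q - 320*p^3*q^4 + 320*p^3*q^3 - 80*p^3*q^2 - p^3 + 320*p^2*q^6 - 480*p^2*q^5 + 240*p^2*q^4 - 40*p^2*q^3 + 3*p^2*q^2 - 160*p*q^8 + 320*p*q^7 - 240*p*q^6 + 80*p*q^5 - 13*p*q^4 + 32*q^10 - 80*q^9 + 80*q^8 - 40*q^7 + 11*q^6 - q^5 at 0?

E8

The Hessian of f at 0 has rank 0. Corank 2; j^3 = -p^3 is a perfect cube, so E-series; the 5-jet and mu = 8 give E_8.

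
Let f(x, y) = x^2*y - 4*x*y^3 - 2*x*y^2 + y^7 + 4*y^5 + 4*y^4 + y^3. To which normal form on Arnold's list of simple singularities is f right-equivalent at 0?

D_8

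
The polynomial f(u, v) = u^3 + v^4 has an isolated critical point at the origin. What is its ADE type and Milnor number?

The Hessian of f at 0 has rank 0. Corank 2; j^3 = u^3 is a perfect cube, so E-series; the 4-jet and mu = 6 give E_6.

Type E_6, Milnor number mu = 6.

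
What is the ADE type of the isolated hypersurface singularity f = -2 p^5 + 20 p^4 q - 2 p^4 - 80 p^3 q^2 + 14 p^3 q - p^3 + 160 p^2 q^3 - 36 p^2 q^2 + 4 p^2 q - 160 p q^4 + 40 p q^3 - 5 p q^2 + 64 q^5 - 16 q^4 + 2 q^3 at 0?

D6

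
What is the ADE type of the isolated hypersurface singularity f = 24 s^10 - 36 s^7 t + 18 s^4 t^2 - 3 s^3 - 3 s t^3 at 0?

E7

The Hessian of f at 0 is [[0, 0], [0, 0]] with rank 0, so corank 2. A Groebner basis of the Jacobian ideal J(f) in C{s,t} is {s^3, s*t^2, 3*s^2 + t^3}; counting standard monomials gives mu = 7. Corank 2; j^3 = -3*s^3 is a perfect cube, so E-series; the 4-jet and mu = 7 give E_7.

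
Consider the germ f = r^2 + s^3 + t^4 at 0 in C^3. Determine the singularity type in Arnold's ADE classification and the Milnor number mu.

The Hessian of f at 0 has rank 1. Corank 2; j^3 = s^3 is a perfect cube, so E-series; the 4-jet and mu = 6 give E_6.

Type E6, Milnor number mu = 6.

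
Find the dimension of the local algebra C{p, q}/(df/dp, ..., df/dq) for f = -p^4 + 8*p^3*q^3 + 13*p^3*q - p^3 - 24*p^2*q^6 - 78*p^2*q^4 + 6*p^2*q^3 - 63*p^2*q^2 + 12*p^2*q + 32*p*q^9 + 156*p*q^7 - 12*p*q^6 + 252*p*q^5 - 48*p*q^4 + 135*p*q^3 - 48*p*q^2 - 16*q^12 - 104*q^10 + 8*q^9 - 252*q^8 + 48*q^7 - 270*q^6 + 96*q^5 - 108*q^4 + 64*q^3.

The Hessian of f at 0 has rank 0. Corank 2; j^3 = -(p - 4*q)^3 is a perfect cube, so E-series; the 4-jet and mu = 7 give E_7.

7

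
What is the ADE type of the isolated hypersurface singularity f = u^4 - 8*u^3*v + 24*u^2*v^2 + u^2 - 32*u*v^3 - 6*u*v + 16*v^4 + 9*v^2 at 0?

A_{3}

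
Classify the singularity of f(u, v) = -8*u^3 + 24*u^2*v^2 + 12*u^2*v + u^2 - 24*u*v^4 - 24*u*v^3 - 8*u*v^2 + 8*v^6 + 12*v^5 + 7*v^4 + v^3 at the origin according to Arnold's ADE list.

The Hessian of f at 0 has rank 1. Corank 1: A-series; mu = 2 gives A_2.

A2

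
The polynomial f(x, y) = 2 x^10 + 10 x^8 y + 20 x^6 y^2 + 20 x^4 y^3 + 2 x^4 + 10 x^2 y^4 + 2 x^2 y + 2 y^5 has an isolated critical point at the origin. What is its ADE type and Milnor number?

The Hessian of f at 0 is [[0, 0], [0, 0]] with rank 0, so corank 2. A Groebner basis of the Jacobian ideal J(f) in C{x,y} is {x^2/5 + y^4, x^3, x*y}; counting standard monomials gives mu = 6. Corank 2; j^3 = 2*x^2*y has shape L^2 M (L != M), so D-series; mu = 6 gives D_6.

Type D6, Milnor number mu = 6.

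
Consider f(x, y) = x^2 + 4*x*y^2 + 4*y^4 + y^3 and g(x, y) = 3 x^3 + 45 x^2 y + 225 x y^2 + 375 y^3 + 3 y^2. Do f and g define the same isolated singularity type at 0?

The Hessian of f at 0 is [[2, 0], [0, 0]] with rank 1, so corank 1. A Groebner basis of the Jacobian ideal J(f) in C{x,y} is {y^2, x}; counting standard monomials gives mu = 2. Corank 1: A-series; mu = 2 gives A_2. The Hessian of g at 0 is [[0, 0], [0, 6]] with rank 1, so corank 1. A Groebner basis of the Jacobian ideal J(g) in C{x,y} is {x^2, y}; counting standard monomials gives mu = 2. Corank 1: A-series; mu = 2 gives A_2. Both have type A_2, hence right-equivalent.

Yes.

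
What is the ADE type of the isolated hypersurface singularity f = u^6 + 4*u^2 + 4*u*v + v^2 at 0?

The Hessian of f at 0 is [[8, 4], [4, 2]] with rank 1, so corank 1. A Groebner basis of the Jacobian ideal J(f) in C{u,v} is {v^5, u + v/2}; counting standard monomials gives mu = 5. Corank 1: A-series; mu = 5 gives A_5.

A_{5}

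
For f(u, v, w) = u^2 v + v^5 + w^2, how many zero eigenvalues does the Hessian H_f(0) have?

The Hessian at 0 is [[0, 0, 0], [0, 0, 0], [0, 0, 2]] of rank 1; hence corank 2.

2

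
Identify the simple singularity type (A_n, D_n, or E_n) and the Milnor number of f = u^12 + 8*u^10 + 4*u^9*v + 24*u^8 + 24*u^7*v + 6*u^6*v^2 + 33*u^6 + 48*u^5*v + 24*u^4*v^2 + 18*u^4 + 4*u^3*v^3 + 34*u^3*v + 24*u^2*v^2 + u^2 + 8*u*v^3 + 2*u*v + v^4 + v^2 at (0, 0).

Type A_3, Milnor number mu = 3.

The Hessian of f at 0 has rank 1. Corank 1: A-series; mu = 3 gives A_3.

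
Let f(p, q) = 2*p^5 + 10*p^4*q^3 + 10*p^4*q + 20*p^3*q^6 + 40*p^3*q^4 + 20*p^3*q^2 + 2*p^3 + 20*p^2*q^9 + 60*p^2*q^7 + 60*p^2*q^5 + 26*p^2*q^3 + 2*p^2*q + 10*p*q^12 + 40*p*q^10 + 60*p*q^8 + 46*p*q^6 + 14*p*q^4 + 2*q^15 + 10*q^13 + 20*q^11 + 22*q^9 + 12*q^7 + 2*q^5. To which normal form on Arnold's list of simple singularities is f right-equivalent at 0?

The Hessian of f at 0 has rank 0. Corank 2; j^3 = 2*p^2*(p + q) has shape L^2 M (L != M), so D-series; mu = 6 gives D_6.

D_6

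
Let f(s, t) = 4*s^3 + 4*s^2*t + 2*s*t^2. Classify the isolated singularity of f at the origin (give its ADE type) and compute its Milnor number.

Type D_{4}, Milnor number mu = 4.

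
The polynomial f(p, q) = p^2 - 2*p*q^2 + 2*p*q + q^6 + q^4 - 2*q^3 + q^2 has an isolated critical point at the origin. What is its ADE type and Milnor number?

The Hessian of f at 0 is [[2, 2], [2, 2]] with rank 1, so corank 1. A Groebner basis of the Jacobian ideal J(f) in C{p,q} is {p^3 - 3*p^2 - 5*p*q - 2*p - 2*q, p^2*q + 2*p^2 + 3*p*q + p + q, -p + q^2 - q}; counting standard monomials gives mu = 5. Corank 1: A-series; mu = 5 gives A_5.

Type A_{5}, Milnor number mu = 5.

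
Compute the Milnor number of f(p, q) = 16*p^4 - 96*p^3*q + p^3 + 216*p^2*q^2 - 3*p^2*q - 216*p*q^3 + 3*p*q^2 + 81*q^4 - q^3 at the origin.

The Hessian of f at 0 is [[0, 0], [0, 0]] with rank 0, so corank 2. A Groebner basis of the Jacobian ideal J(f) in C{p,q} is {q^4, p*q^2 - 7*q^3/6, p^2 - 2*p*q + q^2}; counting standard monomials gives mu = 6. Corank 2; j^3 = (p - q)^3 is a perfect cube, so E-series; the 4-jet and mu = 6 give E_6.

6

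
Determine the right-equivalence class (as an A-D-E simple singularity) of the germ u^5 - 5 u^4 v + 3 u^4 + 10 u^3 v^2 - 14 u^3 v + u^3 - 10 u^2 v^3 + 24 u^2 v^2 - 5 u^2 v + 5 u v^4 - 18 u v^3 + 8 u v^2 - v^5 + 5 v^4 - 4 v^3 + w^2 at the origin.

D_5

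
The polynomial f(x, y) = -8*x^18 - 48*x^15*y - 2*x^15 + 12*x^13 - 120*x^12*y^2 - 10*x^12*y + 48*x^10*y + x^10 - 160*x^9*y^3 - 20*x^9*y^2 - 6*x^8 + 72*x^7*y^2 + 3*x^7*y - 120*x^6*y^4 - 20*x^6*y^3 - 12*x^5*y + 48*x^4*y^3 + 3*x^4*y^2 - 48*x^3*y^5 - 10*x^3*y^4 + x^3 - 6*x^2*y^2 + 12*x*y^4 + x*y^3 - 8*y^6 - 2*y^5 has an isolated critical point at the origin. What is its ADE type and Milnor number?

The Hessian of f at 0 has rank 0. Corank 2; j^3 = x^3 is a perfect cube, so E-series; the 4-jet and mu = 7 give E_7.

Type E_{7}, Milnor number mu = 7.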